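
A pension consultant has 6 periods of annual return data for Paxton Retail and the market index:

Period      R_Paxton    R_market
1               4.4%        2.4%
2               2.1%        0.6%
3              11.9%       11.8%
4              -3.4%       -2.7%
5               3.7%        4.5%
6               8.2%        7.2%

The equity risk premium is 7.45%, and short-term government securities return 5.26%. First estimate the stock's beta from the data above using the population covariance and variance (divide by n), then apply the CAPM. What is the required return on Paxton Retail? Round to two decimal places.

Mean R_i = (4.4 + 2.1 + 11.9 − 3.4 + 3.7 + 8.2) / 6 = 4.4833%
Mean R_m = (2.4 + 0.6 + 11.8 − 2.7 + 4.5 + 7.2) / 6 = 3.9667%
Σ(R_i − R̄_i)(R_m − R̄_m) = 130.4067  ⇒  Cov = 130.4067 / 6 = 21.7345
Σ(R_m − R̄_m)² = 130.3333  ⇒  Var(R_m) = 130.3333 / 6 = 21.7222
β = Cov / Var(R_m) = 21.7345 / 21.7222 = 1.0006
E(R) = R_f + β × MRP = 5.26% + 1.0006 × 7.45% = 12.71%

12.71%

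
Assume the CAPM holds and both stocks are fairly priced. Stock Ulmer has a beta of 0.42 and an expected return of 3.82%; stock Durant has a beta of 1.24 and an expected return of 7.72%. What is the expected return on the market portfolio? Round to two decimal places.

Both satisfy E(R) = R_f + β·MRP, so the slope of the SML is
MRP = (7.72% − 3.82%) / (1.24 − 0.42) = 3.90% / 0.82 = 4.7561%
R_f = E(R_Ulmer) − β_Ulmer·MRP = 3.82% − 0.42 × 4.7561% = 1.8224%
E(R_m) = R_f + MRP = 1.8224% + 4.7561% = 6.58%

6.58%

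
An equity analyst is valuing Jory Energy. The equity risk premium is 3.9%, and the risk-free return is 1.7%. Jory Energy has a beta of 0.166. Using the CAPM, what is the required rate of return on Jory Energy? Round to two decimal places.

E(R) = R_f + β × MRP = 1.7% + 0.166 × 3.9% = 2.35%

2.35%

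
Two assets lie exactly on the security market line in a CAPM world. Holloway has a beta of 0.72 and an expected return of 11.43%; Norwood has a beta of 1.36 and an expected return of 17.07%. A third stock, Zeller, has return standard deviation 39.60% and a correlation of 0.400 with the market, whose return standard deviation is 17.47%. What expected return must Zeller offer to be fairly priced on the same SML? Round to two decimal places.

13.08%

MRP = (17.07% − 11.43%) / (1.36 − 0.72) = 8.8125%
R_f = 11.43% − 0.72 × 8.8125% = 5.0850%
β_Zeller = ρ·σ_i/σ_m = 0.400 × 39.60 / 17.47 = 0.9067
E(R_Zeller) = R_f + β × MRP = 5.0850% + 0.9067 × 8.8125% = 13.08%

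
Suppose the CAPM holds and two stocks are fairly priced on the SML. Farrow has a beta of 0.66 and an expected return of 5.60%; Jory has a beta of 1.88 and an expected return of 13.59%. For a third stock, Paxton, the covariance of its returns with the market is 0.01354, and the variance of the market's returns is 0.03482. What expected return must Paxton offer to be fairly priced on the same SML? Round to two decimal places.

3.82%

MRP = (13.59% − 5.60%) / (1.88 − 0.66) = 6.5492%
R_f = 5.60% − 0.66 × 6.5492% = 1.2775%
β_Paxton = Cov / Var(R_m) = 0.01354 / 0.03482 = 0.3889
E(R_Paxton) = R_f + β × MRP = 1.2775% + 0.3889 × 6.5492% = 3.82%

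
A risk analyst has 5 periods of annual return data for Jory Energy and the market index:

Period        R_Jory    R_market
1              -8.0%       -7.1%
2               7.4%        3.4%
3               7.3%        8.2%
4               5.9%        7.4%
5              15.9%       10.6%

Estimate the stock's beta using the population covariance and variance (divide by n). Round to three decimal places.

1.157

Mean R_i = (-8.0 + 7.4 + 7.3 + 5.9 + 15.9) / 5 = 5.7000%
Mean R_m = (-7.1 + 3.4 + 8.2 + 7.4 + 10.6) / 5 = 4.5000%
Σ(R_i − R̄_i)(R_m − R̄_m) = 225.7700  ⇒  Cov = 225.7700 / 5 = 45.1540
Σ(R_m − R̄_m)² = 195.0800  ⇒  Var(R_m) = 195.0800 / 5 = 39.0160
β = Cov / Var(R_m) = 45.1540 / 39.0160 = 1.1573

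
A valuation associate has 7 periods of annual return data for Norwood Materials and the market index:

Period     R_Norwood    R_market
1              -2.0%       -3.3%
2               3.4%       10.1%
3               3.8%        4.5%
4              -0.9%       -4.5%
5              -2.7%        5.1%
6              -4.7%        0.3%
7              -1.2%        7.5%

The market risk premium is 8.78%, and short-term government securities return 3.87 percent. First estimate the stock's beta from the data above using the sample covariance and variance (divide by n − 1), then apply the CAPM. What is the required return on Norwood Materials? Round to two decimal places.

6.31%

Mean R_i = (-2.0 + 3.4 + 3.8 − 0.9 − 2.7 − 4.7 − 1.2) / 7 = -0.6143%
Mean R_m = (-3.3 + 10.1 + 4.5 − 4.5 + 5.1 + 0.3 + 7.5) / 7 = 2.8143%
Σ(R_i − R̄_i)(R_m − R̄_m) = 50.0114  ⇒  Cov = 50.0114 / 6 = 8.3352
Σ(R_m − R̄_m)² = 180.3086  ⇒  Var(R_m) = 180.3086 / 6 = 30.0514
β = Cov / Var(R_m) = 8.3352 / 30.0514 = 0.2774
E(R) = R_f + β × MRP = 3.87% + 0.2774 × 8.78% = 6.31%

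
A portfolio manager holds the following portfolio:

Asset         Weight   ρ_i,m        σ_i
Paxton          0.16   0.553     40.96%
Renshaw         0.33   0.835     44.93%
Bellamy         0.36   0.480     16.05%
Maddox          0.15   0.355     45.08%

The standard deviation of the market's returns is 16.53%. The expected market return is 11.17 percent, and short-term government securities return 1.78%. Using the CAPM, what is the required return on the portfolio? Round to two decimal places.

13.81%

β_Paxton = 0.553 × 40.96% / 16.53% = 1.3703
β_Renshaw = 0.835 × 44.93% / 16.53% = 2.2696
β_Bellamy = 0.480 × 16.05% / 16.53% = 0.4661
β_Maddox = 0.355 × 45.08% / 16.53% = 0.9681
β_P = Σ w_i β_i = 0.16×1.3703 + 0.33×2.2696 + 0.36×0.4661 + 0.15×0.9681 = 1.2812
MRP = 11.17% − 1.78% = 9.39%
E(R_P) = R_f + β_P × MRP = 1.78% + 1.2812 × 9.39% = 13.81%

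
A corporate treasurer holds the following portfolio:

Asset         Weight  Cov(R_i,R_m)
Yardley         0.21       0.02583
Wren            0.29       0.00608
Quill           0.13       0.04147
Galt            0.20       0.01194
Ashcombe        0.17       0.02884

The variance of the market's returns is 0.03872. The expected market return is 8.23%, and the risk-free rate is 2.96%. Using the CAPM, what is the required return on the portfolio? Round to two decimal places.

5.66%

β_Yardley = 0.02583 / 0.03872 = 0.6671
β_Wren = 0.00608 / 0.03872 = 0.1570
β_Quill = 0.04147 / 0.03872 = 1.0710
β_Galt = 0.01194 / 0.03872 = 0.3084
β_Ashcombe = 0.02884 / 0.03872 = 0.7448
β_P = Σ w_i β_i = 0.21×0.6671 + 0.29×0.1570 + 0.13×1.0710 + 0.20×0.3084 + 0.17×0.7448 = 0.5131
MRP = 8.23% − 2.96% = 5.27%
E(R_P) = R_f + β_P × MRP = 2.96% + 0.5131 × 5.27% = 5.66%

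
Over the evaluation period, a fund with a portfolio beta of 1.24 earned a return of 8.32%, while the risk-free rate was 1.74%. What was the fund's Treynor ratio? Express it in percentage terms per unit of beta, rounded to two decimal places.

5.31%

Treynor = (R_P − R_f) / β_P = (8.32% − 1.74%) / 1.2400 = 6.58% / 1.2400 = 5.31%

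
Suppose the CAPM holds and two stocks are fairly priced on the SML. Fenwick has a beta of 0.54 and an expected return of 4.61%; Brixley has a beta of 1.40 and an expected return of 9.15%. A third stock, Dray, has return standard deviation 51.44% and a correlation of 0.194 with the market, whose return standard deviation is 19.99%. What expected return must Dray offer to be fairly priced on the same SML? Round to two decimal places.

MRP = (9.15% − 4.61%) / (1.40 − 0.54) = 5.2791%
R_f = 4.61% − 0.54 × 5.2791% = 1.7593%
β_Dray = ρ·σ_i/σ_m = 0.194 × 51.44 / 19.99 = 0.4992
E(R_Dray) = R_f + β × MRP = 1.7593% + 0.4992 × 5.2791% = 4.39%

4.39%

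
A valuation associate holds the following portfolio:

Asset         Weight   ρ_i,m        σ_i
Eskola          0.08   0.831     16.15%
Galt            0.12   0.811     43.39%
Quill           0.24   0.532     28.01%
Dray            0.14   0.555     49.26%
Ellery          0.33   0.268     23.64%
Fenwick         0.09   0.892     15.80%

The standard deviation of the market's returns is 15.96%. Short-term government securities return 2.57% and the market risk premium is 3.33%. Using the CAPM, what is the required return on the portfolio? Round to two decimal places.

5.92%

β_Eskola = 0.831 × 16.15% / 15.96% = 0.8409
β_Galt = 0.811 × 43.39% / 15.96% = 2.2048
β_Quill = 0.532 × 28.01% / 15.96% = 0.9337
β_Dray = 0.555 × 49.26% / 15.96% = 1.7130
β_Ellery = 0.268 × 23.64% / 15.96% = 0.3970
β_Fenwick = 0.892 × 15.80% / 15.96% = 0.8831
β_P = Σ w_i β_i = 0.08×0.8409 + 0.12×2.2048 + 0.24×0.9337 + 0.14×1.7130 + 0.33×0.3970 + 0.09×0.8831 = 1.0062
E(R_P) = R_f + β_P × MRP = 2.57% + 1.0062 × 3.33% = 5.92%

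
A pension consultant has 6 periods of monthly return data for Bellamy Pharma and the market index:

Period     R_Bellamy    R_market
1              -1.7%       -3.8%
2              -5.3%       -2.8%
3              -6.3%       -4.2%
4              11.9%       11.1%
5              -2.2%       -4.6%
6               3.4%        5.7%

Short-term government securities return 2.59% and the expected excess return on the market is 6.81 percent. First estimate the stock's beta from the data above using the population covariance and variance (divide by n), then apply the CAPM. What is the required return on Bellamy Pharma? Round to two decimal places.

9.18%

Mean R_i = (-1.7 − 5.3 − 6.3 + 11.9 − 2.2 + 3.4) / 6 = -0.0333%
Mean R_m = (-3.8 − 2.8 − 4.2 + 11.1 − 4.6 + 5.7) / 6 = 0.2333%
Σ(R_i − R̄_i)(R_m − R̄_m) = 209.3967  ⇒  Cov = 209.3967 / 6 = 34.8995
Σ(R_m − R̄_m)² = 216.4533  ⇒  Var(R_m) = 216.4533 / 6 = 36.0756
β = Cov / Var(R_m) = 34.8995 / 36.0756 = 0.9674
E(R) = R_f + β × MRP = 2.59% + 0.9674 × 6.81% = 9.18%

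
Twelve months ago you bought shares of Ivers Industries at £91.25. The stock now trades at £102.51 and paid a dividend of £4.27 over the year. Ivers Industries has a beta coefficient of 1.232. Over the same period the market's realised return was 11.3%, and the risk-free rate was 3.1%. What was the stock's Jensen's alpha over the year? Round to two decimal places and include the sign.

+3.82%

Realised HPR = (P1 + D1 − P0) / P0 = (102.51 + 4.27 − 91.25) / 91.25 = 15.53 / 91.25 = 17.0192%
MRP = 11.3% − 3.1% = 8.20%
CAPM required = R_f + β·MRP = 3.1% + 1.232 × 8.2% = 13.2024%
α = realised − required = 17.0192% − 13.2024% = +3.82%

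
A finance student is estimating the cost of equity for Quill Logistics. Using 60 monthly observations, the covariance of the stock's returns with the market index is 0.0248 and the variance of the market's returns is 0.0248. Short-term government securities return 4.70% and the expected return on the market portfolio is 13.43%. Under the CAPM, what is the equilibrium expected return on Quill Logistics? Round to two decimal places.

β = Cov(R_i, R_m) / Var(R_m) = 0.0248 / 0.0248 = 1.0000
MRP = 13.43% − 4.70% = 8.73%
E(R) = R_f + β × MRP = 4.70% + 1.0000 × 8.73% = 13.43%

13.43%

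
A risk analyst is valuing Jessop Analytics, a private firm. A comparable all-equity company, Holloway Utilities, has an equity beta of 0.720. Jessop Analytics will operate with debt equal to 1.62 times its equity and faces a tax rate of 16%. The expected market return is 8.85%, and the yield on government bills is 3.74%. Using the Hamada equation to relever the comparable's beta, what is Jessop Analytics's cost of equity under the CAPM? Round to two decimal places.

12.43%

β_L = β_U × [1 + (1 − t)(D/E)] = 0.720 × [1 + (1 − 0.16) × 1.62]
    = 0.720 × [1 + 0.84 × 1.62] = 0.720 × 2.3608 = 1.6998
MRP = 8.85% − 3.74% = 5.11%
E(R) = R_f + β_L × MRP = 3.74% + 1.6998 × 5.11% = 12.43%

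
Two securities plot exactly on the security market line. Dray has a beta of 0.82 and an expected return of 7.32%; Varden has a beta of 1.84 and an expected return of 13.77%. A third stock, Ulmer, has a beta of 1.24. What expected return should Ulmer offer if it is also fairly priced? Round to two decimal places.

9.98%

MRP (SML slope) = (13.77% − 7.32%) / (1.84 − 0.82) = 6.45% / 1.02 = 6.3235%
R_f (intercept) = 7.32% − 0.82 × 6.3235% = 2.1347%
E(R_Ulmer) = R_f + β × MRP = 2.1347% + 1.24 × 6.3235% = 9.98%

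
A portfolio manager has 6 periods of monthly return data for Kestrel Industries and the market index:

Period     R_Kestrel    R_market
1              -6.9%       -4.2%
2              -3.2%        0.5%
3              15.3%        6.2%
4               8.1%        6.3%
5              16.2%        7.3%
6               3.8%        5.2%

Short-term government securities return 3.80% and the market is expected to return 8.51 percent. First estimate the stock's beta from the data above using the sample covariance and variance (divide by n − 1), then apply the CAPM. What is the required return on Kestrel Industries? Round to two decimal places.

Mean R_i = (-6.9 − 3.2 + 15.3 + 8.1 + 16.2 + 3.8) / 6 = 5.5500%
Mean R_m = (-4.2 + 0.5 + 6.2 + 6.3 + 7.3 + 5.2) / 6 = 3.5500%
Σ(R_i − R̄_i)(R_m − R̄_m) = 193.0750  ⇒  Cov = 193.0750 / 5 = 38.6150
Σ(R_m − R̄_m)² = 100.7350  ⇒  Var(R_m) = 100.7350 / 5 = 20.1470
β = Cov / Var(R_m) = 38.6150 / 20.1470 = 1.9167
MRP = 8.51% − 3.80% = 4.71%
E(R) = R_f + β × MRP = 3.80% + 1.9167 × 4.71% = 12.83%

12.83%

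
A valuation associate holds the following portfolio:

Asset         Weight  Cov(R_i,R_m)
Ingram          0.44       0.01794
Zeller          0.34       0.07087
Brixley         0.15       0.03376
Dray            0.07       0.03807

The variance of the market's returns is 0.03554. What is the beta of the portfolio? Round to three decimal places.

1.118

β_Ingram = 0.01794 / 0.03554 = 0.5048
β_Zeller = 0.07087 / 0.03554 = 1.9941
β_Brixley = 0.03376 / 0.03554 = 0.9499
β_Dray = 0.03807 / 0.03554 = 1.0712
β_P = Σ w_i β_i = 0.44×0.5048 + 0.34×1.9941 + 0.15×0.9499 + 0.07×1.0712 = 1.1176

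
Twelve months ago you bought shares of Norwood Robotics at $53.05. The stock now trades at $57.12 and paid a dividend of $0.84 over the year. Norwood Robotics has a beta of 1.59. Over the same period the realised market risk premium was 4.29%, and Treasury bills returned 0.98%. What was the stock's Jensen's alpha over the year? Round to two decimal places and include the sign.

Realised HPR = (P1 + D1 − P0) / P0 = (57.12 + 0.84 − 53.05) / 53.05 = 4.91 / 53.05 = 9.2554%
CAPM required = R_f + β·MRP = 0.98% + 1.59 × 4.29% = 7.8011%
α = realised − required = 9.2554% − 7.8011% = +1.45%

+1.45%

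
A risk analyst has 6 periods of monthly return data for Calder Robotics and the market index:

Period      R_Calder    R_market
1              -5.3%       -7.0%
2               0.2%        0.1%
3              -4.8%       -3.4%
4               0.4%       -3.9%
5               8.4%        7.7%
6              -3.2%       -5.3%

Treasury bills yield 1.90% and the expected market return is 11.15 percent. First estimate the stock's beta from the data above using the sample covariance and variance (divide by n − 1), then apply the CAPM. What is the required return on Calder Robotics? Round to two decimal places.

Mean R_i = (-5.3 + 0.2 − 4.8 + 0.4 + 8.4 − 3.2) / 6 = -0.7167%
Mean R_m = (-7.0 + 0.1 − 3.4 − 3.9 + 7.7 − 5.3) / 6 = -1.9667%
Σ(R_i − R̄_i)(R_m − R̄_m) = 125.0633  ⇒  Cov = 125.0633 / 5 = 25.0127
Σ(R_m − R̄_m)² = 139.9533  ⇒  Var(R_m) = 139.9533 / 5 = 27.9907
β = Cov / Var(R_m) = 25.0127 / 27.9907 = 0.8936
MRP = 11.15% − 1.90% = 9.25%
E(R) = R_f + β × MRP = 1.90% + 0.8936 × 9.25% = 10.17%

10.17%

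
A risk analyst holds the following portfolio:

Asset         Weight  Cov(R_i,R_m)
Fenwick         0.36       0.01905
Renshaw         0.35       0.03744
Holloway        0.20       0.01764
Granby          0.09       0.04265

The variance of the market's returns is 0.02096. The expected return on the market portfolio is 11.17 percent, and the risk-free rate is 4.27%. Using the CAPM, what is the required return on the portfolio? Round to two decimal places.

13.27%

β_Fenwick = 0.01905 / 0.02096 = 0.9089
β_Renshaw = 0.03744 / 0.02096 = 1.7863
β_Holloway = 0.01764 / 0.02096 = 0.8416
β_Granby = 0.04265 / 0.02096 = 2.0348
β_P = Σ w_i β_i = 0.36×0.9089 + 0.35×1.7863 + 0.20×0.8416 + 0.09×2.0348 = 1.3039
MRP = 11.17% − 4.27% = 6.90%
E(R_P) = R_f + β_P × MRP = 4.27% + 1.3039 × 6.90% = 13.27%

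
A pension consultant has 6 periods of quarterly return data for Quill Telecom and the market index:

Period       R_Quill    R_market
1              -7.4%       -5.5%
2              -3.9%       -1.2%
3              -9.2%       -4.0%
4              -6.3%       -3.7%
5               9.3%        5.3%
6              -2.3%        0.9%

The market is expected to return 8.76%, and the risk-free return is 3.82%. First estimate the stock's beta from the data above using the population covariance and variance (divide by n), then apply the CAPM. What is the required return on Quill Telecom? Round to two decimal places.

Mean R_i = (-7.4 − 3.9 − 9.2 − 6.3 + 9.3 − 2.3) / 6 = -3.3000%
Mean R_m = (-5.5 − 1.2 − 4.0 − 3.7 + 5.3 + 0.9) / 6 = -1.3667%
Σ(R_i − R̄_i)(R_m − R̄_m) = 125.6500  ⇒  Cov = 125.6500 / 6 = 20.9417
Σ(R_m − R̄_m)² = 79.0733  ⇒  Var(R_m) = 79.0733 / 6 = 13.1789
β = Cov / Var(R_m) = 20.9417 / 13.1789 = 1.5890
MRP = 8.76% − 3.82% = 4.94%
E(R) = R_f + β × MRP = 3.82% + 1.5890 × 4.94% = 11.67%

11.67%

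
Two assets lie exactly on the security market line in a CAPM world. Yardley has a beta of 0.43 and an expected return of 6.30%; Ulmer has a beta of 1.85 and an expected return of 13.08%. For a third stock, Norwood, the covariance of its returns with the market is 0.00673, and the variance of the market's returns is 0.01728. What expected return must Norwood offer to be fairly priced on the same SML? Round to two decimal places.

6.11%

MRP = (13.08% − 6.30%) / (1.85 − 0.43) = 4.7746%
R_f = 6.30% − 0.43 × 4.7746% = 4.2469%
β_Norwood = Cov / Var(R_m) = 0.00673 / 0.01728 = 0.3895
E(R_Norwood) = R_f + β × MRP = 4.2469% + 0.3895 × 4.7746% = 6.11%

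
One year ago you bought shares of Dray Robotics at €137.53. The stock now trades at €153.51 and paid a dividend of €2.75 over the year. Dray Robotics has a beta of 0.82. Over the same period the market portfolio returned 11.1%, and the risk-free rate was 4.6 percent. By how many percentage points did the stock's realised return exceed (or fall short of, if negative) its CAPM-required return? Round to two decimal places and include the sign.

Realised HPR = (P1 + D1 − P0) / P0 = (153.51 + 2.75 − 137.53) / 137.53 = 18.73 / 137.53 = 13.6188%
MRP = 11.1% − 4.6% = 6.50%
CAPM required = R_f + β·MRP = 4.6% + 0.82 × 6.5% = 9.9300%
α = realised − required = 13.6188% − 9.9300% = +3.69%

+3.69%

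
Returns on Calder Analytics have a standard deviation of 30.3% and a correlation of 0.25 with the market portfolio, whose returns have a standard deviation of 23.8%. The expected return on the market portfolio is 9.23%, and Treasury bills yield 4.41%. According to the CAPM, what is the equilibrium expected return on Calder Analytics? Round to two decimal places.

5.94%

β = ρ × σ_i / σ_m = 0.25 × 30.3% / 23.8% = 0.3183
MRP = 9.23% − 4.41% = 4.82%
E(R) = 4.41% + 0.3183 × 4.82% = 5.94%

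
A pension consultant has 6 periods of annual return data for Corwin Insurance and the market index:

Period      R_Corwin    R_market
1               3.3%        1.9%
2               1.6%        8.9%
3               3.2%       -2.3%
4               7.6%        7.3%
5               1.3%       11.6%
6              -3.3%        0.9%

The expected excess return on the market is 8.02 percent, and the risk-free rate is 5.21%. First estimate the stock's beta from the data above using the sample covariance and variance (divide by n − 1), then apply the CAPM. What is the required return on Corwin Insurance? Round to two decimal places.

6.11%

Mean R_i = (3.3 + 1.6 + 3.2 + 7.6 + 1.3 − 3.3) / 6 = 2.2833%
Mean R_m = (1.9 + 8.9 − 2.3 + 7.3 + 11.6 + 0.9) / 6 = 4.7167%
Σ(R_i − R̄_i)(R_m − R̄_m) = 16.1217  ⇒  Cov = 16.1217 / 5 = 3.2243
Σ(R_m − R̄_m)² = 143.2883  ⇒  Var(R_m) = 143.2883 / 5 = 28.6577
β = Cov / Var(R_m) = 3.2243 / 28.6577 = 0.1125
E(R) = R_f + β × MRP = 5.21% + 0.1125 × 8.02% = 6.11%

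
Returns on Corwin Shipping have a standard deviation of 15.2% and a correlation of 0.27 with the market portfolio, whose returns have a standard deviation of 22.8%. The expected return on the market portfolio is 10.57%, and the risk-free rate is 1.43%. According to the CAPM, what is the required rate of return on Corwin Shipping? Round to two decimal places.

β = ρ × σ_i / σ_m = 0.27 × 15.2% / 22.8% = 0.1800
MRP = 10.57% − 1.43% = 9.14%
E(R) = 1.43% + 0.1800 × 9.14% = 3.08%

3.08%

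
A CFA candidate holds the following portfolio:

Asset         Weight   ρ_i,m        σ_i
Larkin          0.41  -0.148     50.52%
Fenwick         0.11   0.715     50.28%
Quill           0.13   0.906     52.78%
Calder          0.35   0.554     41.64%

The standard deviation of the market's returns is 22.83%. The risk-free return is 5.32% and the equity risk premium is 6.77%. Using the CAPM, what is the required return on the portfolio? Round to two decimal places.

β_Larkin = -0.148 × 50.52% / 22.83% = -0.3275
β_Fenwick = 0.715 × 50.28% / 22.83% = 1.5747
β_Quill = 0.906 × 52.78% / 22.83% = 2.0946
β_Calder = 0.554 × 41.64% / 22.83% = 1.0104
β_P = Σ w_i β_i = 0.41×-0.3275 + 0.11×1.5747 + 0.13×2.0946 + 0.35×1.0104 = 0.6649
E(R_P) = R_f + β_P × MRP = 5.32% + 0.6649 × 6.77% = 9.82%

9.82%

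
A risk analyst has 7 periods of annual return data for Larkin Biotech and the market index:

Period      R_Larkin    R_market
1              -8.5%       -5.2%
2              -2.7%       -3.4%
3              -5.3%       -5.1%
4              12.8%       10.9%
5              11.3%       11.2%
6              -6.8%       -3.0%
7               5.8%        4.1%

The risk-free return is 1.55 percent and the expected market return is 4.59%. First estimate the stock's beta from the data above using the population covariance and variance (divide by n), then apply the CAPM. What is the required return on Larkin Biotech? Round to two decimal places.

5.16%

Mean R_i = (-8.5 − 2.7 − 5.3 + 12.8 + 11.3 − 6.8 + 5.8) / 7 = 0.9429%
Mean R_m = (-5.2 − 3.4 − 5.1 + 10.9 + 11.2 − 3.0 + 4.1) / 7 = 1.3571%
Σ(R_i − R̄_i)(R_m − R̄_m) = 381.7129  ⇒  Cov = 381.7129 / 7 = 54.5304
Σ(R_m − R̄_m)² = 321.7771  ⇒  Var(R_m) = 321.7771 / 7 = 45.9682
β = Cov / Var(R_m) = 54.5304 / 45.9682 = 1.1863
MRP = 4.59% − 1.55% = 3.04%
E(R) = R_f + β × MRP = 1.55% + 1.1863 × 3.04% = 5.16%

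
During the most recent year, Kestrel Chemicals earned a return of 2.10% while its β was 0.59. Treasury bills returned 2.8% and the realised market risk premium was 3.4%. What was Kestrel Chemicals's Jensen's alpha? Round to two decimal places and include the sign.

-2.71%

CAPM benchmark = R_f + β(R_m − R_f) = 2.8% + 0.59 × 3.4% = 4.8060%
α = actual − benchmark = 2.10% − 4.8060% = -2.71%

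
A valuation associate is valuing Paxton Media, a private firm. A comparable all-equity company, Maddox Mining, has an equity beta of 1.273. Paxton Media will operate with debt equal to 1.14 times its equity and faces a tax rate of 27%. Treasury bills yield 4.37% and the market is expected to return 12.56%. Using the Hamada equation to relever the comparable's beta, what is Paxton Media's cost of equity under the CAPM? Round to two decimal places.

β_L = β_U × [1 + (1 − t)(D/E)] = 1.273 × [1 + (1 − 0.27) × 1.14]
    = 1.273 × [1 + 0.73 × 1.14] = 1.273 × 1.8322 = 2.3324
MRP = 12.56% − 4.37% = 8.19%
E(R) = R_f + β_L × MRP = 4.37% + 2.3324 × 8.19% = 23.47%

23.47%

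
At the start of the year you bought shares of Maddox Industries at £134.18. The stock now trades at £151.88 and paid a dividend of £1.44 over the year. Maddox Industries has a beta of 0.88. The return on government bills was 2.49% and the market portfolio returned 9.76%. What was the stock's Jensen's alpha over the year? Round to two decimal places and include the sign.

Realised HPR = (P1 + D1 − P0) / P0 = (151.88 + 1.44 − 134.18) / 134.18 = 19.14 / 134.18 = 14.2644%
MRP = 9.76% − 2.49% = 7.27%
CAPM required = R_f + β·MRP = 2.49% + 0.88 × 7.27% = 8.8876%
α = realised − required = 14.2644% − 8.8876% = +5.38%

+5.38%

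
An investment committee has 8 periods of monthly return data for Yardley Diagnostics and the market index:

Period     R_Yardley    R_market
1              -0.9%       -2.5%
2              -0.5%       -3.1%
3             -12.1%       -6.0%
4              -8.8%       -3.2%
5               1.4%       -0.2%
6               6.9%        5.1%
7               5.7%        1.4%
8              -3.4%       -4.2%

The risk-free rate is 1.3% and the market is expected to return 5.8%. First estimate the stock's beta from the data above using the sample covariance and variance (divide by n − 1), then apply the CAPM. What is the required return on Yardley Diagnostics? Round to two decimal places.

Mean R_i = (-0.9 − 0.5 − 12.1 − 8.8 + 1.4 + 6.9 + 5.7 − 3.4) / 8 = -1.4625%
Mean R_m = (-2.5 − 3.1 − 6.0 − 3.2 − 0.2 + 5.1 + 1.4 − 4.2) / 8 = -1.5875%
Σ(R_i − R̄_i)(R_m − R̄_m) = 143.1563  ⇒  Cov = 143.1563 / 7 = 20.4509
Σ(R_m − R̄_m)² = 87.5888  ⇒  Var(R_m) = 87.5888 / 7 = 12.5127
β = Cov / Var(R_m) = 20.4509 / 12.5127 = 1.6344
MRP = 5.8% − 1.3% = 4.50%
E(R) = R_f + β × MRP = 1.3% + 1.6344 × 4.5% = 8.65%

8.65%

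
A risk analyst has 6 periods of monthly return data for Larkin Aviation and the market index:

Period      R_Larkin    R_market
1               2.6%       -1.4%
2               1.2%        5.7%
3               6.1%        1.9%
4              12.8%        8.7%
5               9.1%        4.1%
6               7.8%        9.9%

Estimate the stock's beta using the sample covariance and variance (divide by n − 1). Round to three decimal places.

0.559

Mean R_i = (2.6 + 1.2 + 6.1 + 12.8 + 9.1 + 7.8) / 6 = 6.6000%
Mean R_m = (-1.4 + 5.7 + 1.9 + 8.7 + 4.1 + 9.9) / 6 = 4.8167%
Σ(R_i − R̄_i)(R_m − R̄_m) = 49.9400  ⇒  Cov = 49.9400 / 5 = 9.9880
Σ(R_m − R̄_m)² = 89.3683  ⇒  Var(R_m) = 89.3683 / 5 = 17.8737
β = Cov / Var(R_m) = 9.9880 / 17.8737 = 0.5588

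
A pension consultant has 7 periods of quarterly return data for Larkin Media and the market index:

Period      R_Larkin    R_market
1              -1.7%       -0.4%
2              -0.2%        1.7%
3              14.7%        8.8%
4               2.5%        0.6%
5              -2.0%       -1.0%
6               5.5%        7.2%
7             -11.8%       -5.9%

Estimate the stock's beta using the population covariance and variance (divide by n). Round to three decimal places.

Mean R_i = (-1.7 − 0.2 + 14.7 + 2.5 − 2.0 + 5.5 − 11.8) / 7 = 1.0000%
Mean R_m = (-0.4 + 1.7 + 8.8 + 0.6 − 1.0 + 7.2 − 5.9) / 7 = 1.5714%
Σ(R_i − R̄_i)(R_m − R̄_m) = 231.4200  ⇒  Cov = 231.4200 / 7 = 33.0600
Σ(R_m − R̄_m)² = 151.2143  ⇒  Var(R_m) = 151.2143 / 7 = 21.6020
β = Cov / Var(R_m) = 33.0600 / 21.6020 = 1.5304

1.530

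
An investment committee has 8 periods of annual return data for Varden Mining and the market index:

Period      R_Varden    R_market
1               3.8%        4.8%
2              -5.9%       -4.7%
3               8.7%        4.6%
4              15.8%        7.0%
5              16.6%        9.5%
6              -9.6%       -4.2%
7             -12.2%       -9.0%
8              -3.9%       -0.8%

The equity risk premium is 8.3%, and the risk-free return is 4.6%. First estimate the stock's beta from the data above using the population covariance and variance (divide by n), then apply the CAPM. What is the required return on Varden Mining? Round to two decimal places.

18.39%

Mean R_i = (3.8 − 5.9 + 8.7 + 15.8 + 16.6 − 9.6 − 12.2 − 3.9) / 8 = 1.6625%
Mean R_m = (4.8 − 4.7 + 4.6 + 7.0 + 9.5 − 4.2 − 9.0 − 0.8) / 8 = 0.9000%
Σ(R_i − R̄_i)(R_m − R̄_m) = 495.5600  ⇒  Cov = 495.5600 / 8 = 61.9450
Σ(R_m − R̄_m)² = 298.3400  ⇒  Var(R_m) = 298.3400 / 8 = 37.2925
β = Cov / Var(R_m) = 61.9450 / 37.2925 = 1.6611
E(R) = R_f + β × MRP = 4.6% + 1.6611 × 8.3% = 18.39%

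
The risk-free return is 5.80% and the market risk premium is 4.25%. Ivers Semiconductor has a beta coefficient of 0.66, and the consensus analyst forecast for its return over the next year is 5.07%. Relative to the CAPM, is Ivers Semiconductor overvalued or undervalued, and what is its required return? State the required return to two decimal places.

Overvalued; required return 8.61%

Required return = R_f + β·MRP = 5.80% + 0.66 × 4.25% = 8.61%
Forecast 5.07% < required 8.61% → the stock plots below the SML → overvalued.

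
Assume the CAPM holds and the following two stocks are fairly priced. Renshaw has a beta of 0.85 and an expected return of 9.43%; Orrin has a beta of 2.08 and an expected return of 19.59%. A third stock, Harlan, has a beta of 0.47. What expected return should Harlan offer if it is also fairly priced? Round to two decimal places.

MRP (SML slope) = (19.59% − 9.43%) / (2.08 − 0.85) = 10.16% / 1.23 = 8.2602%
R_f (intercept) = 9.43% − 0.85 × 8.2602% = 2.4088%
E(R_Harlan) = R_f + β × MRP = 2.4088% + 0.47 × 8.2602% = 6.29%

6.29%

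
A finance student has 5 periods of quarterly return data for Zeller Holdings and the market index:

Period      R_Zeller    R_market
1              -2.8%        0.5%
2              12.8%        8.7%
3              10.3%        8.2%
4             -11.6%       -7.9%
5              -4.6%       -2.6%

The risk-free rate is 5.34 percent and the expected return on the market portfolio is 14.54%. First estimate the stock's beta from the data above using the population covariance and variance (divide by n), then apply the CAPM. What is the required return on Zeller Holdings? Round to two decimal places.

Mean R_i = (-2.8 + 12.8 + 10.3 − 11.6 − 4.6) / 5 = 0.8200%
Mean R_m = (0.5 + 8.7 + 8.2 − 7.9 − 2.6) / 5 = 1.3800%
Σ(R_i − R̄_i)(R_m − R̄_m) = 292.3620  ⇒  Cov = 292.3620 / 5 = 58.4724
Σ(R_m − R̄_m)² = 202.8280  ⇒  Var(R_m) = 202.8280 / 5 = 40.5656
β = Cov / Var(R_m) = 58.4724 / 40.5656 = 1.4414
MRP = 14.54% − 5.34% = 9.20%
E(R) = R_f + β × MRP = 5.34% + 1.4414 × 9.20% = 18.60%

18.60%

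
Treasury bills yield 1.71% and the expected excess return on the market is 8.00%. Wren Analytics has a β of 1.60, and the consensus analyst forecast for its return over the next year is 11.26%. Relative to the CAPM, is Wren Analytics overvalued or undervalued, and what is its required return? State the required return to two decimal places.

Overvalued; required return 14.51%

Required return = R_f + β·MRP = 1.71% + 1.60 × 8.00% = 14.51%
Forecast 11.26% < required 14.51% → the stock plots below the SML → overvalued.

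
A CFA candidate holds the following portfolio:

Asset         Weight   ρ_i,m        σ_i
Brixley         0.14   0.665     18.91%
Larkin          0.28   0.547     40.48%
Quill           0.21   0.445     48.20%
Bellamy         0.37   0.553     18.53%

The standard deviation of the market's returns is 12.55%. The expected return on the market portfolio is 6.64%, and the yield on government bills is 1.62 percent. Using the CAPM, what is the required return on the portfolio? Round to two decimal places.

8.12%

β_Brixley = 0.665 × 18.91% / 12.55% = 1.0020
β_Larkin = 0.547 × 40.48% / 12.55% = 1.7643
β_Quill = 0.445 × 48.20% / 12.55% = 1.7091
β_Bellamy = 0.553 × 18.53% / 12.55% = 0.8165
β_P = Σ w_i β_i = 0.14×1.0020 + 0.28×1.7643 + 0.21×1.7091 + 0.37×0.8165 = 1.2953
MRP = 6.64% − 1.62% = 5.02%
E(R_P) = R_f + β_P × MRP = 1.62% + 1.2953 × 5.02% = 8.12%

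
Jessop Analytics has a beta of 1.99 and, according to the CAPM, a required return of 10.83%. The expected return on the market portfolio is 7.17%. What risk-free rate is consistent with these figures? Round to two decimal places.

E(R) = R_f + β(E(R_m) − R_f) = R_f(1 − β) + β·E(R_m)
10.83% = R_f × (1 − 1.99) + 1.99 × 7.17%
10.83% = R_f × -0.99 + 14.2683%
R_f = (10.83% − 14.2683%) / -0.99 = 3.47%

3.47%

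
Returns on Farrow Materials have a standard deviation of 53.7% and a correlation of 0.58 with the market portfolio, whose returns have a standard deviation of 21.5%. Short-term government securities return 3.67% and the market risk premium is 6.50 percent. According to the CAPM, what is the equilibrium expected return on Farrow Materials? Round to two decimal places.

13.09%

β = ρ × σ_i / σ_m = 0.58 × 53.7% / 21.5% = 1.4487
E(R) = 3.67% + 1.4487 × 6.50% = 13.09%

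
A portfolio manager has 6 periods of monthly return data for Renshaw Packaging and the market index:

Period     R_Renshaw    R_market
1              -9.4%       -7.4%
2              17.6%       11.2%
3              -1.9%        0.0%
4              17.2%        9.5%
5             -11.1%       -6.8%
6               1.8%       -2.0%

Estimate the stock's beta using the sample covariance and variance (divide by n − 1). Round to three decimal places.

1.548

Mean R_i = (-9.4 + 17.6 − 1.9 + 17.2 − 11.1 + 1.8) / 6 = 2.3667%
Mean R_m = (-7.4 + 11.2 + 0.0 + 9.5 − 6.8 − 2.0) / 6 = 0.7500%
Σ(R_i − R̄_i)(R_m − R̄_m) = 491.3100  ⇒  Cov = 491.3100 / 5 = 98.2620
Σ(R_m − R̄_m)² = 317.3150  ⇒  Var(R_m) = 317.3150 / 5 = 63.4630
β = Cov / Var(R_m) = 98.2620 / 63.4630 = 1.5483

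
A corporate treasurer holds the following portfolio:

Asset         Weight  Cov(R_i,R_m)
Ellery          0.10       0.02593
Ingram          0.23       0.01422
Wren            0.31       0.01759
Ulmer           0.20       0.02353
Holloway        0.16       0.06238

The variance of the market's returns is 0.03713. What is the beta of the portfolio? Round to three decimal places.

β_Ellery = 0.02593 / 0.03713 = 0.6984
β_Ingram = 0.01422 / 0.03713 = 0.3830
β_Wren = 0.01759 / 0.03713 = 0.4737
β_Ulmer = 0.02353 / 0.03713 = 0.6337
β_Holloway = 0.06238 / 0.03713 = 1.6800
β_P = Σ w_i β_i = 0.10×0.6984 + 0.23×0.3830 + 0.31×0.4737 + 0.20×0.6337 + 0.16×1.6800 = 0.7003

0.700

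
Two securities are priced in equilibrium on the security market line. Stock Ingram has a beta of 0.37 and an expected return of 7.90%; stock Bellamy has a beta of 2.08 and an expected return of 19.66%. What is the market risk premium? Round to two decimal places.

6.88%

Both satisfy E(R) = R_f + β·MRP, so the slope of the SML is
MRP = (19.66% − 7.90%) / (2.08 − 0.37) = 11.76% / 1.71 = 6.8772%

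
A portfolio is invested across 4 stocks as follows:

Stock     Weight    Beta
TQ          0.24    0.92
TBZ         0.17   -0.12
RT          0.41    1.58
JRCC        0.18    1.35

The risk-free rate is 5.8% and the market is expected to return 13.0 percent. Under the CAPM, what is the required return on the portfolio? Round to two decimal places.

13.66%

β_P = Σ w_i β_i = 0.24×0.92 + 0.17×-0.12 + 0.41×1.58 + 0.18×1.35 = 1.0912
MRP = 13.0% − 5.8% = 7.20%
E(R_P) = R_f + β_P × MRP = 5.8% + 1.0912 × 7.2% = 13.66%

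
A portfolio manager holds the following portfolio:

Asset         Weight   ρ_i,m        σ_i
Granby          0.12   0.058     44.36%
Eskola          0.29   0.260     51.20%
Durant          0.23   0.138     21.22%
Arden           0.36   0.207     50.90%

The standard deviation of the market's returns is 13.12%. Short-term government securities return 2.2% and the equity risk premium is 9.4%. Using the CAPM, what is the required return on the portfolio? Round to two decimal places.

β_Granby = 0.058 × 44.36% / 13.12% = 0.1961
β_Eskola = 0.260 × 51.20% / 13.12% = 1.0146
β_Durant = 0.138 × 21.22% / 13.12% = 0.2232
β_Arden = 0.207 × 50.90% / 13.12% = 0.8031
β_P = Σ w_i β_i = 0.12×0.1961 + 0.29×1.0146 + 0.23×0.2232 + 0.36×0.8031 = 0.6582
E(R_P) = R_f + β_P × MRP = 2.2% + 0.6582 × 9.4% = 8.39%

8.39%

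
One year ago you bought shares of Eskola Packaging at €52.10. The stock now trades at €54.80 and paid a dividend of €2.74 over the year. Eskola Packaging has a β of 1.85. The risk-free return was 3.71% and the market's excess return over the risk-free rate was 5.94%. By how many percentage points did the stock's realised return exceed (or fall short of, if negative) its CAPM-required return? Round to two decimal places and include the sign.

Realised HPR = (P1 + D1 − P0) / P0 = (54.80 + 2.74 − 52.10) / 52.10 = 5.44 / 52.10 = 10.4415%
CAPM required = R_f + β·MRP = 3.71% + 1.85 × 5.94% = 14.6990%
α = realised − required = 10.4415% − 14.6990% = -4.26%

-4.26%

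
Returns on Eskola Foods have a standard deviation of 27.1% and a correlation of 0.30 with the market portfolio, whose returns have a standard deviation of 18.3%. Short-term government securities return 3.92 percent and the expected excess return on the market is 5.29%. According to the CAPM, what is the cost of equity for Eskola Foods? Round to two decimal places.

β = ρ × σ_i / σ_m = 0.30 × 27.1% / 18.3% = 0.4443
E(R) = 3.92% + 0.4443 × 5.29% = 6.27%

6.27%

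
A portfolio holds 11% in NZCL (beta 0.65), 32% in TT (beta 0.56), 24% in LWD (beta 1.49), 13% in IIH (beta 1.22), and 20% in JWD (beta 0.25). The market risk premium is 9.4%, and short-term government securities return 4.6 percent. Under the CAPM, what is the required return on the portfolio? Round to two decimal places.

12.28%

β_P = Σ w_i β_i = 0.11×0.65 + 0.32×0.56 + 0.24×1.49 + 0.13×1.22 + 0.20×0.25 = 0.8169
E(R_P) = R_f + β_P × MRP = 4.6% + 0.8169 × 9.4% = 12.28%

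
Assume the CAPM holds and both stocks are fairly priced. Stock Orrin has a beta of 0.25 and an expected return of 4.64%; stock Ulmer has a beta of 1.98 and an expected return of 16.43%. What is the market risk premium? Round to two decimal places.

6.82%

Both satisfy E(R) = R_f + β·MRP, so the slope of the SML is
MRP = (16.43% − 4.64%) / (1.98 − 0.25) = 11.79% / 1.73 = 6.8150%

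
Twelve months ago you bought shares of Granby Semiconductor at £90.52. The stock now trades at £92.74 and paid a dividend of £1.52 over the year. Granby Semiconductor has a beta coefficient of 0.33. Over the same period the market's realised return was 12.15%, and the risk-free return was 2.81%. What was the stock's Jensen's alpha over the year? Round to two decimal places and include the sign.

-1.76%

Realised HPR = (P1 + D1 − P0) / P0 = (92.74 + 1.52 − 90.52) / 90.52 = 3.74 / 90.52 = 4.1317%
MRP = 12.15% − 2.81% = 9.34%
CAPM required = R_f + β·MRP = 2.81% + 0.33 × 9.34% = 5.8922%
α = realised − required = 4.1317% − 5.8922% = -1.76%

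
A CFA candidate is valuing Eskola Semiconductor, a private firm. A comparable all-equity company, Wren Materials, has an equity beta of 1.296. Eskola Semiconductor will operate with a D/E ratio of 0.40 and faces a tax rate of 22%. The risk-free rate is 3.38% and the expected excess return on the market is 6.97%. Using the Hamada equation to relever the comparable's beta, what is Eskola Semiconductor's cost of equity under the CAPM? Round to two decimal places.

β_L = β_U × [1 + (1 − t)(D/E)] = 1.296 × [1 + (1 − 0.22) × 0.40]
    = 1.296 × [1 + 0.78 × 0.40] = 1.296 × 1.3120 = 1.7004
E(R) = R_f + β_L × MRP = 3.38% + 1.7004 × 6.97% = 15.23%

15.23%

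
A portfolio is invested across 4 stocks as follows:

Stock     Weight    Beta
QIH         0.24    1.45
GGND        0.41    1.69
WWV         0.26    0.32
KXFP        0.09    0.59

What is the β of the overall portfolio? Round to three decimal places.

β_P = Σ w_i β_i = 0.24×1.45 + 0.41×1.69 + 0.26×0.32 + 0.09×0.59 = 1.1772

1.177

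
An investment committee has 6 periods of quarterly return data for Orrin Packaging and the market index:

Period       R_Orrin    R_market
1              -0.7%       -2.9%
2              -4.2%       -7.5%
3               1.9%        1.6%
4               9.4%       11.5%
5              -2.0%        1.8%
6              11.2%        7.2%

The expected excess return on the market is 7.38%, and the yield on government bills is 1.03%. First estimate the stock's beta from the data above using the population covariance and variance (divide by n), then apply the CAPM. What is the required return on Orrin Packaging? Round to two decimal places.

7.12%

Mean R_i = (-0.7 − 4.2 + 1.9 + 9.4 − 2.0 + 11.2) / 6 = 2.6000%
Mean R_m = (-2.9 − 7.5 + 1.6 + 11.5 + 1.8 + 7.2) / 6 = 1.9500%
Σ(R_i − R̄_i)(R_m − R̄_m) = 191.2900  ⇒  Cov = 191.2900 / 6 = 31.8817
Σ(R_m − R̄_m)² = 231.7350  ⇒  Var(R_m) = 231.7350 / 6 = 38.6225
β = Cov / Var(R_m) = 31.8817 / 38.6225 = 0.8255
E(R) = R_f + β × MRP = 1.03% + 0.8255 × 7.38% = 7.12%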